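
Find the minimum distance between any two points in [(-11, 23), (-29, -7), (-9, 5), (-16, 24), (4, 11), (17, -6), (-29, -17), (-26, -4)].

Computing all pairwise distances among 8 points:

d((-11, 23), (-29, -7)) = 34.9857
d((-11, 23), (-9, 5)) = 18.1108
d((-11, 23), (-16, 24)) = 5.099
d((-11, 23), (4, 11)) = 19.2094
d((-11, 23), (17, -6)) = 40.3113
d((-11, 23), (-29, -17)) = 43.8634
d((-11, 23), (-26, -4)) = 30.8869
d((-29, -7), (-9, 5)) = 23.3238
d((-29, -7), (-16, 24)) = 33.6155
d((-29, -7), (4, 11)) = 37.5899
d((-29, -7), (17, -6)) = 46.0109
d((-29, -7), (-29, -17)) = 10.0
d((-29, -7), (-26, -4)) = 4.2426 <-- minimum
d((-9, 5), (-16, 24)) = 20.2485
d((-9, 5), (4, 11)) = 14.3178
d((-9, 5), (17, -6)) = 28.2312
d((-9, 5), (-29, -17)) = 29.7321
d((-9, 5), (-26, -4)) = 19.2354
d((-16, 24), (4, 11)) = 23.8537
d((-16, 24), (17, -6)) = 44.5982
d((-16, 24), (-29, -17)) = 43.0116
d((-16, 24), (-26, -4)) = 29.7321
d((4, 11), (17, -6)) = 21.4009
d((4, 11), (-29, -17)) = 43.2782
d((4, 11), (-26, -4)) = 33.541
d((17, -6), (-29, -17)) = 47.2969
d((17, -6), (-26, -4)) = 43.0465
d((-29, -17), (-26, -4)) = 13.3417

Closest pair: (-29, -7) and (-26, -4) with distance 4.2426

The closest pair is (-29, -7) and (-26, -4) with Euclidean distance 4.2426. For 8 points, brute-force pairwise comparison is shown above. For large n, the divide-and-conquer algorithm (sort by x, recurse on halves, check the dividing strip) achieves O(n log n).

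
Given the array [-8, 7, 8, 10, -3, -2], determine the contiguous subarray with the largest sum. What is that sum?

Using Kadane's algorithm on [-8, 7, 8, 10, -3, -2]:

Scanning through the array:
Position 1 (value 7): max_ending_here = 7, max_so_far = 7
Position 2 (value 8): max_ending_here = 15, max_so_far = 15
Position 3 (value 10): max_ending_here = 25, max_so_far = 25
Position 4 (value -3): max_ending_here = 22, max_so_far = 25
Position 5 (value -2): max_ending_here = 20, max_so_far = 25

Maximum subarray: [7, 8, 10]
Maximum sum: 25

The maximum subarray is [7, 8, 10] with sum 25. This subarray runs from index 1 to index 3.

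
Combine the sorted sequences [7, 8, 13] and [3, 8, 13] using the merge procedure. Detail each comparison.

Merging process:

Compare 7 vs 3: take 3 from right. Merged: [3]
Compare 7 vs 8: take 7 from left. Merged: [3, 7]
Compare 8 vs 8: take 8 from left. Merged: [3, 7, 8]
Compare 13 vs 8: take 8 from right. Merged: [3, 7, 8, 8]
Compare 13 vs 13: take 13 from left. Merged: [3, 7, 8, 8, 13]
Append remaining from right: [13]. Merged: [3, 7, 8, 8, 13, 13]

Final merged array: [3, 7, 8, 8, 13, 13]
Total comparisons: 5

The merged array is [3, 7, 8, 8, 13, 13], requiring 5 comparisons. The merge step runs in O(n) time where n is the total number of elements.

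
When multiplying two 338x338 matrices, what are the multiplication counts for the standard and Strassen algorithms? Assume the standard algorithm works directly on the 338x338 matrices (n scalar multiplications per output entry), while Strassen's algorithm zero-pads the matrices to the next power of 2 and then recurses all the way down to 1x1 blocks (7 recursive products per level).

Matrix multiplication for 338x338 matrices:

Strassen's algorithm requires power-of-2 dimensions. Pad 338x338 to 512x512 (next power of 2).

Standard algorithm: 338^3 = 38614472 multiplications
Strassen's algorithm: 7^(log2(512)) = 7^9 = 40353607 multiplications
Difference: 38614472 - 40353607 = -1739135 (Strassen uses MORE here due to padding overhead — for small or just-over-power-of-2 n, padding can outweigh the per-level savings)

Standard: 38614472 multiplications (338^3). Strassen: 40353607 multiplications (7^9, after padding to 512x512). Strassen reduces 8 recursive multiplications to 7 at each level.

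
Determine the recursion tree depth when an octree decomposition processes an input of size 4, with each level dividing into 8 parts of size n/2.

For divide and conquer with division factor 2:

Problem sizes at each level:
Level 0: 4
Level 1: 2
Level 2: 1

The root is level 0 and the size-1 base case is level 2 (the tree spans levels 0 through 2, i.e. 3 levels counting the root), so the depth is the number of divisions: log_2(4) = 2

The recursion tree depth is log_2(4) = 2. At each level, the problem size is divided by 2, so it takes 2 divisions to reduce to a base case of size 1. The algorithm makes 8 recursive calls at each level.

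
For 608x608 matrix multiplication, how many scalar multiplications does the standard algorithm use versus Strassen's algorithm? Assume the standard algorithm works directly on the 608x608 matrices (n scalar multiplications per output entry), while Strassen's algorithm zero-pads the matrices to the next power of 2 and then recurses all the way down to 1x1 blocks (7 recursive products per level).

Matrix multiplication for 608x608 matrices:

Strassen's algorithm requires power-of-2 dimensions. Pad 608x608 to 1024x1024 (next power of 2).

Standard algorithm: 608^3 = 224755712 multiplications
Strassen's algorithm: 7^(log2(1024)) = 7^10 = 282475249 multiplications
Difference: 224755712 - 282475249 = -57719537 (Strassen uses MORE here due to padding overhead — for small or just-over-power-of-2 n, padding can outweigh the per-level savings)

Standard: 224755712 multiplications (608^3). Strassen: 282475249 multiplications (7^10, after padding to 1024x1024). Strassen reduces 8 recursive multiplications to 7 at each level.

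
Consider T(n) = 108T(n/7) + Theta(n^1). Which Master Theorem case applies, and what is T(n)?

Master Theorem for T(n) = 108T(n/7) + O(n^1):

a = 108, b = 7, c = 1
log_b(a) = log_7(108) = 2.4061

Case 1: c = 1 < log_7(108) = 2.4061
T(n) = O(n^(log_7 108))

For T(n) = 108T(n/7) + O(n^1): log_7(108) = 2.4061. This is Case 1 of the Master Theorem (c < log_b(a), work dominated by leaves), giving O(n^(log_7 108)).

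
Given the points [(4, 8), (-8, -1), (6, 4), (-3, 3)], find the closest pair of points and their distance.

Computing all pairwise distances among 4 points:

d((4, 8), (-8, -1)) = 15.0
d((4, 8), (6, 4)) = 4.4721 <-- minimum
d((4, 8), (-3, 3)) = 8.6023
d((-8, -1), (6, 4)) = 14.8661
d((-8, -1), (-3, 3)) = 6.4031
d((6, 4), (-3, 3)) = 9.0554

Closest pair: (4, 8) and (6, 4) with distance 4.4721

The closest pair is (4, 8) and (6, 4) with Euclidean distance 4.4721. For 4 points, brute-force pairwise comparison is shown above. For large n, the divide-and-conquer algorithm (sort by x, recurse on halves, check the dividing strip) achieves O(n log n).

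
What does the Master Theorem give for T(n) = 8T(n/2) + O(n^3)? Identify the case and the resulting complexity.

Master Theorem for T(n) = 8T(n/2) + O(n^3):

a = 8, b = 2, c = 3
log_b(a) = log_2(8) = 3.0000

Case 2: c = 3 = log_2(8) = 3.0000
T(n) = O(n^3 log n) = O(n^3 log n)

For T(n) = 8T(n/2) + O(n^3): log_2(8) = 3.0000. This is Case 2 of the Master Theorem (c = log_b(a), equal work at all levels), giving O(n^3 log n).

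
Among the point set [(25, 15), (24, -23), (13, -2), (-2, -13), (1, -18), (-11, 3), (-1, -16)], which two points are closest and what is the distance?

Computing all pairwise distances among 7 points:

d((25, 15), (24, -23)) = 38.0132
d((25, 15), (13, -2)) = 20.8087
d((25, 15), (-2, -13)) = 38.8973
d((25, 15), (1, -18)) = 40.8044
d((25, 15), (-11, 3)) = 37.9473
d((25, 15), (-1, -16)) = 40.4599
d((24, -23), (13, -2)) = 23.7065
d((24, -23), (-2, -13)) = 27.8568
d((24, -23), (1, -18)) = 23.5372
d((24, -23), (-11, 3)) = 43.6005
d((24, -23), (-1, -16)) = 25.9615
d((13, -2), (-2, -13)) = 18.6011
d((13, -2), (1, -18)) = 20.0
d((13, -2), (-11, 3)) = 24.5153
d((13, -2), (-1, -16)) = 19.799
d((-2, -13), (1, -18)) = 5.831
d((-2, -13), (-11, 3)) = 18.3576
d((-2, -13), (-1, -16)) = 3.1623
d((1, -18), (-11, 3)) = 24.1868
d((1, -18), (-1, -16)) = 2.8284 <-- minimum
d((-11, 3), (-1, -16)) = 21.4709

Closest pair: (1, -18) and (-1, -16) with distance 2.8284

The closest pair is (1, -18) and (-1, -16) with Euclidean distance 2.8284. For 7 points, brute-force pairwise comparison is shown above. For large n, the divide-and-conquer algorithm (sort by x, recurse on halves, check the dividing strip) achieves O(n log n).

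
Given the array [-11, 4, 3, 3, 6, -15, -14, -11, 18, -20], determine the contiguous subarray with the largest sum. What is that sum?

Using Kadane's algorithm on [-11, 4, 3, 3, 6, -15, -14, -11, 18, -20]:

Scanning through the array:
Position 1 (value 4): max_ending_here = 4, max_so_far = 4
Position 2 (value 3): max_ending_here = 7, max_so_far = 7
Position 3 (value 3): max_ending_here = 10, max_so_far = 10
Position 4 (value 6): max_ending_here = 16, max_so_far = 16
Position 5 (value -15): max_ending_here = 1, max_so_far = 16
Position 6 (value -14): max_ending_here = -13, max_so_far = 16
Position 7 (value -11): max_ending_here = -11, max_so_far = 16
Position 8 (value 18): max_ending_here = 18, max_so_far = 18
Position 9 (value -20): max_ending_here = -2, max_so_far = 18

Maximum subarray: [18]
Maximum sum: 18

The maximum subarray is [18] with sum 18. This subarray runs from index 8 to index 8.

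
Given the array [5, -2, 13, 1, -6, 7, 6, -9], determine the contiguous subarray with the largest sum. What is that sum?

Using Kadane's algorithm on [5, -2, 13, 1, -6, 7, 6, -9]:

Scanning through the array:
Position 1 (value -2): max_ending_here = 3, max_so_far = 5
Position 2 (value 13): max_ending_here = 16, max_so_far = 16
Position 3 (value 1): max_ending_here = 17, max_so_far = 17
Position 4 (value -6): max_ending_here = 11, max_so_far = 17
Position 5 (value 7): max_ending_here = 18, max_so_far = 18
Position 6 (value 6): max_ending_here = 24, max_so_far = 24
Position 7 (value -9): max_ending_here = 15, max_so_far = 24

Maximum subarray: [5, -2, 13, 1, -6, 7, 6]
Maximum sum: 24

The maximum subarray is [5, -2, 13, 1, -6, 7, 6] with sum 24. This subarray runs from index 0 to index 6.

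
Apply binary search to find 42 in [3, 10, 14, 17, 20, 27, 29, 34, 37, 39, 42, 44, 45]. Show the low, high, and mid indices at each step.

Binary search for 42 in [3, 10, 14, 17, 20, 27, 29, 34, 37, 39, 42, 44, 45]:

lo=0, hi=12, mid=6, arr[mid]=29 -> 29 < 42, search right half
lo=7, hi=12, mid=9, arr[mid]=39 -> 39 < 42, search right half
lo=10, hi=12, mid=11, arr[mid]=44 -> 44 > 42, search left half
lo=10, hi=10, mid=10, arr[mid]=42 -> Found target at index 10!

Binary search finds 42 at index 10 after 4 comparisons. The search repeatedly halves the search space by comparing with the middle element.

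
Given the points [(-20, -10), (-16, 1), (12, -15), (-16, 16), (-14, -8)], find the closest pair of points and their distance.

Computing all pairwise distances among 5 points:

d((-20, -10), (-16, 1)) = 11.7047
d((-20, -10), (12, -15)) = 32.3883
d((-20, -10), (-16, 16)) = 26.3059
d((-20, -10), (-14, -8)) = 6.3246 <-- minimum
d((-16, 1), (12, -15)) = 32.249
d((-16, 1), (-16, 16)) = 15.0
d((-16, 1), (-14, -8)) = 9.2195
d((12, -15), (-16, 16)) = 41.7732
d((12, -15), (-14, -8)) = 26.9258
d((-16, 16), (-14, -8)) = 24.0832

Closest pair: (-20, -10) and (-14, -8) with distance 6.3246

The closest pair is (-20, -10) and (-14, -8) with Euclidean distance 6.3246. For 5 points, brute-force pairwise comparison is shown above. For large n, the divide-and-conquer algorithm (sort by x, recurse on halves, check the dividing strip) achieves O(n log n).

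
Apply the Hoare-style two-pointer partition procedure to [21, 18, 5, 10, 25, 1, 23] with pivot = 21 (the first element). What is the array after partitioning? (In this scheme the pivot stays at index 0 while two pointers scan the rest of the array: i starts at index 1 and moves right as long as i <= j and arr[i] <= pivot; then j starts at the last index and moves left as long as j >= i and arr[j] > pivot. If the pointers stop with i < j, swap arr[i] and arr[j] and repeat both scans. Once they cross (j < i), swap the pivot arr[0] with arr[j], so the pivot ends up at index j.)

Hoare-style two-pointer partition with pivot = 21:

Initial array: [21, 18, 5, 10, 25, 1, 23]

Pointers start at i = 1, j = 6.
i stops at index 4 (arr[4]=25 > 21), j stops at index 5 (arr[5]=1 <= 21): swap arr[4] and arr[5], array becomes [21, 18, 5, 10, 1, 25, 23]
i ends at 5, j ends at 4: the pointers have crossed (j < i), so scanning stops.

Swap pivot arr[0] with arr[4] to place pivot at position 4: [1, 18, 5, 10, 21, 25, 23]
Pivot position: 4

After partitioning with pivot 21, the array becomes [1, 18, 5, 10, 21, 25, 23]. The pivot is placed at index 4. All elements to the left of the pivot are <= 21, and all elements to the right are > 21.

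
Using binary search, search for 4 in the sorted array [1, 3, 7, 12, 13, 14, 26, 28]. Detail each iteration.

Binary search for 4 in [1, 3, 7, 12, 13, 14, 26, 28]:

lo=0, hi=7, mid=3, arr[mid]=12 -> 12 > 4, search left half
lo=0, hi=2, mid=1, arr[mid]=3 -> 3 < 4, search right half
lo=2, hi=2, mid=2, arr[mid]=7 -> 7 > 4, search left half
lo=2 > hi=1, target 4 not found

Binary search determines that 4 is not in the array after 3 comparisons. The search space was exhausted without finding the target.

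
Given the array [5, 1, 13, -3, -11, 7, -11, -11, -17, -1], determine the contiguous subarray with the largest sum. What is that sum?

Using Kadane's algorithm on [5, 1, 13, -3, -11, 7, -11, -11, -17, -1]:

Scanning through the array:
Position 1 (value 1): max_ending_here = 6, max_so_far = 6
Position 2 (value 13): max_ending_here = 19, max_so_far = 19
Position 3 (value -3): max_ending_here = 16, max_so_far = 19
Position 4 (value -11): max_ending_here = 5, max_so_far = 19
Position 5 (value 7): max_ending_here = 12, max_so_far = 19
Position 6 (value -11): max_ending_here = 1, max_so_far = 19
Position 7 (value -11): max_ending_here = -10, max_so_far = 19
Position 8 (value -17): max_ending_here = -17, max_so_far = 19
Position 9 (value -1): max_ending_here = -1, max_so_far = 19

Maximum subarray: [5, 1, 13]
Maximum sum: 19

The maximum subarray is [5, 1, 13] with sum 19. This subarray runs from index 0 to index 2.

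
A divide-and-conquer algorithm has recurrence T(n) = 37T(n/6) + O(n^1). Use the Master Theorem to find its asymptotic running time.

Master Theorem for T(n) = 37T(n/6) + O(n^1):

a = 37, b = 6, c = 1
log_b(a) = log_6(37) = 2.0153

Case 1: c = 1 < log_6(37) = 2.0153
T(n) = O(n^(log_6 37))

For T(n) = 37T(n/6) + O(n^1): log_6(37) = 2.0153. This is Case 1 of the Master Theorem (c < log_b(a), work dominated by leaves), giving O(n^(log_6 37)).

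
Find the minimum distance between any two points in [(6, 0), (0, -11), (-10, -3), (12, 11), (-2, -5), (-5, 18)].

Computing all pairwise distances among 6 points:

d((6, 0), (0, -11)) = 12.53
d((6, 0), (-10, -3)) = 16.2788
d((6, 0), (12, 11)) = 12.53
d((6, 0), (-2, -5)) = 9.434
d((6, 0), (-5, 18)) = 21.095
d((0, -11), (-10, -3)) = 12.8062
d((0, -11), (12, 11)) = 25.0599
d((0, -11), (-2, -5)) = 6.3246 <-- minimum
d((0, -11), (-5, 18)) = 29.4279
d((-10, -3), (12, 11)) = 26.0768
d((-10, -3), (-2, -5)) = 8.2462
d((-10, -3), (-5, 18)) = 21.587
d((12, 11), (-2, -5)) = 21.2603
d((12, 11), (-5, 18)) = 18.3848
d((-2, -5), (-5, 18)) = 23.1948

Closest pair: (0, -11) and (-2, -5) with distance 6.3246

The closest pair is (0, -11) and (-2, -5) with Euclidean distance 6.3246. For 6 points, brute-force pairwise comparison is shown above. For large n, the divide-and-conquer algorithm (sort by x, recurse on halves, check the dividing strip) achieves O(n log n).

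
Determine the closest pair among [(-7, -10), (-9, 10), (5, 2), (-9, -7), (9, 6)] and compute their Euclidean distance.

Computing all pairwise distances among 5 points:

d((-7, -10), (-9, 10)) = 20.0998
d((-7, -10), (5, 2)) = 16.9706
d((-7, -10), (-9, -7)) = 3.6056 <-- minimum
d((-7, -10), (9, 6)) = 22.6274
d((-9, 10), (5, 2)) = 16.1245
d((-9, 10), (-9, -7)) = 17.0
d((-9, 10), (9, 6)) = 18.4391
d((5, 2), (-9, -7)) = 16.6433
d((5, 2), (9, 6)) = 5.6569
d((-9, -7), (9, 6)) = 22.2036

Closest pair: (-7, -10) and (-9, -7) with distance 3.6056

The closest pair is (-7, -10) and (-9, -7) with Euclidean distance 3.6056. For 5 points, brute-force pairwise comparison is shown above. For large n, the divide-and-conquer algorithm (sort by x, recurse on halves, check the dividing strip) achieves O(n log n).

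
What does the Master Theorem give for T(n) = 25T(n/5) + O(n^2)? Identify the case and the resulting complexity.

Master Theorem for T(n) = 25T(n/5) + O(n^2):

a = 25, b = 5, c = 2
log_b(a) = log_5(25) = 2.0000

Case 2: c = 2 = log_5(25) = 2.0000
T(n) = O(n^2 log n) = O(n^2 log n)

For T(n) = 25T(n/5) + O(n^2): log_5(25) = 2.0000. This is Case 2 of the Master Theorem (c = log_b(a), equal work at all levels), giving O(n^2 log n).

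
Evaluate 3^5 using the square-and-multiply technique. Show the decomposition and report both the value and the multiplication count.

Computing 3^5 by squaring (build up from 3^1; each line after the first costs one multiplication):

3^1 = 3
3^2 = (3^1)^2 = 3^2 = 9
3^4 = (3^2)^2 = 9^2 = 81
3^5 = 3 * 3^4 = 3 * 81 = 243

Result: 243
Multiplications needed: 3 (3 lines after 3^1)

3^5 = 243. Using exponentiation by squaring, this requires 3 multiplications. The key idea: if the exponent is even, square the half-power; if odd, multiply by the base once.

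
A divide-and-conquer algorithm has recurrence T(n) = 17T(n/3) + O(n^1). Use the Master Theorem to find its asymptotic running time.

Master Theorem for T(n) = 17T(n/3) + O(n^1):

a = 17, b = 3, c = 1
log_b(a) = log_3(17) = 2.5789

Case 1: c = 1 < log_3(17) = 2.5789
T(n) = O(n^(log_3 17))

For T(n) = 17T(n/3) + O(n^1): log_3(17) = 2.5789. This is Case 1 of the Master Theorem (c < log_b(a), work dominated by leaves), giving O(n^(log_3 17)).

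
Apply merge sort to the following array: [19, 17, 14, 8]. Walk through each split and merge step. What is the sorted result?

Merge sort trace:

Split: [19, 17, 14, 8] -> [19, 17] and [14, 8]
  Split: [19, 17] -> [19] and [17]
  Merge: [19] + [17] -> [17, 19]
  Split: [14, 8] -> [14] and [8]
  Merge: [14] + [8] -> [8, 14]
Merge: [17, 19] + [8, 14] -> [8, 14, 17, 19]

Final sorted array: [8, 14, 17, 19]

The merge sort proceeds by recursively splitting the array and merging sorted halves.
After all merges, the sorted array is [8, 14, 17, 19].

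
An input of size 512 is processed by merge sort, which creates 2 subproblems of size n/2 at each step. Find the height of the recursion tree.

For divide and conquer with division factor 2:

Problem sizes at each level:
Level 0: 512
Level 1: 256
Level 2: 128
Level 3: 64
Level 4: 32
Level 5: 16
Level 6: 8
Level 7: 4
Level 8: 2
Level 9: 1

The root is level 0 and the size-1 base case is level 9 (the tree spans levels 0 through 9, i.e. 10 levels counting the root), so the depth is the number of divisions: log_2(512) = 9

The recursion tree depth is log_2(512) = 9. At each level, the problem size is divided by 2, so it takes 9 divisions to reduce to a base case of size 1. The algorithm makes 2 recursive calls at each level.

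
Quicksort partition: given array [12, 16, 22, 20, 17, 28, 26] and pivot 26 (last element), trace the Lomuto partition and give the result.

Lomuto partition with pivot = 26:

Initial array: [12, 16, 22, 20, 17, 28, 26]

arr[0]=12 <= 26: swap with position 0, array becomes [12, 16, 22, 20, 17, 28, 26]
arr[1]=16 <= 26: swap with position 1, array becomes [12, 16, 22, 20, 17, 28, 26]
arr[2]=22 <= 26: swap with position 2, array becomes [12, 16, 22, 20, 17, 28, 26]
arr[3]=20 <= 26: swap with position 3, array becomes [12, 16, 22, 20, 17, 28, 26]
arr[4]=17 <= 26: swap with position 4, array becomes [12, 16, 22, 20, 17, 28, 26]
arr[5]=28 > 26: no swap

Place pivot at position 5: [12, 16, 22, 20, 17, 26, 28]
Pivot position: 5

After partitioning with pivot 26, the array becomes [12, 16, 22, 20, 17, 26, 28]. The pivot is placed at index 5. All elements to the left of the pivot are <= 26, and all elements to the right are > 26.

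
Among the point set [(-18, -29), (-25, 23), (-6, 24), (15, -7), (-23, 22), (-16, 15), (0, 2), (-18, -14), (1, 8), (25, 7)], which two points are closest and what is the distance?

Computing all pairwise distances among 10 points:

d((-18, -29), (-25, 23)) = 52.469
d((-18, -29), (-6, 24)) = 54.3415
d((-18, -29), (15, -7)) = 39.6611
d((-18, -29), (-23, 22)) = 51.2445
d((-18, -29), (-16, 15)) = 44.0454
d((-18, -29), (0, 2)) = 35.8469
d((-18, -29), (-18, -14)) = 15.0
d((-18, -29), (1, 8)) = 41.5933
d((-18, -29), (25, 7)) = 56.0803
d((-25, 23), (-6, 24)) = 19.0263
d((-25, 23), (15, -7)) = 50.0
d((-25, 23), (-23, 22)) = 2.2361 <-- minimum
d((-25, 23), (-16, 15)) = 12.0416
d((-25, 23), (0, 2)) = 32.6497
d((-25, 23), (-18, -14)) = 37.6563
d((-25, 23), (1, 8)) = 30.0167
d((-25, 23), (25, 7)) = 52.4976
d((-6, 24), (15, -7)) = 37.4433
d((-6, 24), (-23, 22)) = 17.1172
d((-6, 24), (-16, 15)) = 13.4536
d((-6, 24), (0, 2)) = 22.8035
d((-6, 24), (-18, -14)) = 39.8497
d((-6, 24), (1, 8)) = 17.4642
d((-6, 24), (25, 7)) = 35.3553
d((15, -7), (-23, 22)) = 47.8017
d((15, -7), (-16, 15)) = 38.0132
d((15, -7), (0, 2)) = 17.4929
d((15, -7), (-18, -14)) = 33.7343
d((15, -7), (1, 8)) = 20.5183
d((15, -7), (25, 7)) = 17.2047
d((-23, 22), (-16, 15)) = 9.8995
d((-23, 22), (0, 2)) = 30.4795
d((-23, 22), (-18, -14)) = 36.3456
d((-23, 22), (1, 8)) = 27.7849
d((-23, 22), (25, 7)) = 50.2892
d((-16, 15), (0, 2)) = 20.6155
d((-16, 15), (-18, -14)) = 29.0689
d((-16, 15), (1, 8)) = 18.3848
d((-16, 15), (25, 7)) = 41.7732
d((0, 2), (-18, -14)) = 24.0832
d((0, 2), (1, 8)) = 6.0828
d((0, 2), (25, 7)) = 25.4951
d((-18, -14), (1, 8)) = 29.0689
d((-18, -14), (25, 7)) = 47.8539
d((1, 8), (25, 7)) = 24.0208

Closest pair: (-25, 23) and (-23, 22) with distance 2.2361

The closest pair is (-25, 23) and (-23, 22) with Euclidean distance 2.2361. For 10 points, brute-force pairwise comparison is shown above. For large n, the divide-and-conquer algorithm (sort by x, recurse on halves, check the dividing strip) achieves O(n log n).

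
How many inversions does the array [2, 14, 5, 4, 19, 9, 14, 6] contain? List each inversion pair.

Finding inversions in [2, 14, 5, 4, 19, 9, 14, 6]:

(1, 2): arr[1]=14 > arr[2]=5
(1, 3): arr[1]=14 > arr[3]=4
(1, 5): arr[1]=14 > arr[5]=9
(1, 7): arr[1]=14 > arr[7]=6
(2, 3): arr[2]=5 > arr[3]=4
(4, 5): arr[4]=19 > arr[5]=9
(4, 6): arr[4]=19 > arr[6]=14
(4, 7): arr[4]=19 > arr[7]=6
(5, 7): arr[5]=9 > arr[7]=6
(6, 7): arr[6]=14 > arr[7]=6

Total inversions: 10

The array has 10 inversion(s): (1,2), (1,3), (1,5), (1,7), (2,3), (4,5), (4,6), (4,7), (5,7), (6,7). Each pair (i,j) satisfies i < j and arr[i] > arr[j].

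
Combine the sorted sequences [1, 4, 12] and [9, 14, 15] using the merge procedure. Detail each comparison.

Merging process:

Compare 1 vs 9: take 1 from left. Merged: [1]
Compare 4 vs 9: take 4 from left. Merged: [1, 4]
Compare 12 vs 9: take 9 from right. Merged: [1, 4, 9]
Compare 12 vs 14: take 12 from left. Merged: [1, 4, 9, 12]
Append remaining from right: [14, 15]. Merged: [1, 4, 9, 12, 14, 15]

Final merged array: [1, 4, 9, 12, 14, 15]
Total comparisons: 4

The merged array is [1, 4, 9, 12, 14, 15], requiring 4 comparisons. The merge step runs in O(n) time where n is the total number of elements.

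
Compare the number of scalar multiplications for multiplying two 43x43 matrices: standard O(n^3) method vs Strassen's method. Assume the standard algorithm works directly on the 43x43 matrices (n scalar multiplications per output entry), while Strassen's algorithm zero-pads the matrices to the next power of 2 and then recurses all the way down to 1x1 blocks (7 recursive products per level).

Matrix multiplication for 43x43 matrices:

Strassen's algorithm requires power-of-2 dimensions. Pad 43x43 to 64x64 (next power of 2).

Standard algorithm: 43^3 = 79507 multiplications
Strassen's algorithm: 7^(log2(64)) = 7^6 = 117649 multiplications
Difference: 79507 - 117649 = -38142 (Strassen uses MORE here due to padding overhead — for small or just-over-power-of-2 n, padding can outweigh the per-level savings)

Standard: 79507 multiplications (43^3). Strassen: 117649 multiplications (7^6, after padding to 64x64). Strassen reduces 8 recursive multiplications to 7 at each level.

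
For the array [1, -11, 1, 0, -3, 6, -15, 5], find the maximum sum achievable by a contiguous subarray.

Using Kadane's algorithm on [1, -11, 1, 0, -3, 6, -15, 5]:

Scanning through the array:
Position 1 (value -11): max_ending_here = -10, max_so_far = 1
Position 2 (value 1): max_ending_here = 1, max_so_far = 1
Position 3 (value 0): max_ending_here = 1, max_so_far = 1
Position 4 (value -3): max_ending_here = -2, max_so_far = 1
Position 5 (value 6): max_ending_here = 6, max_so_far = 6
Position 6 (value -15): max_ending_here = -9, max_so_far = 6
Position 7 (value 5): max_ending_here = 5, max_so_far = 6

Maximum subarray: [6]
Maximum sum: 6

The maximum subarray is [6] with sum 6. This subarray runs from index 5 to index 5.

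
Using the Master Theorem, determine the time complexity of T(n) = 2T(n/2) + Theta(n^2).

Master Theorem for T(n) = 2T(n/2) + O(n^2):

a = 2, b = 2, c = 2
log_b(a) = log_2(2) = 1.0000

Case 3: c = 2 > log_2(2) = 1.0000
T(n) = O(n^2) = O(n^2)

For T(n) = 2T(n/2) + O(n^2): log_2(2) = 1.0000. This is Case 3 of the Master Theorem (c > log_b(a), work dominated by root), giving O(n^2).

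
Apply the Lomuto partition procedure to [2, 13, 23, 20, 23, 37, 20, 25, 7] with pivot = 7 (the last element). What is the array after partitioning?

Lomuto partition with pivot = 7:

Initial array: [2, 13, 23, 20, 23, 37, 20, 25, 7]

arr[0]=2 <= 7: swap with position 0, array becomes [2, 13, 23, 20, 23, 37, 20, 25, 7]
arr[1]=13 > 7: no swap
arr[2]=23 > 7: no swap
arr[3]=20 > 7: no swap
arr[4]=23 > 7: no swap
arr[5]=37 > 7: no swap
arr[6]=20 > 7: no swap
arr[7]=25 > 7: no swap

Place pivot at position 1: [2, 7, 23, 20, 23, 37, 20, 25, 13]
Pivot position: 1

After partitioning with pivot 7, the array becomes [2, 7, 23, 20, 23, 37, 20, 25, 13]. The pivot is placed at index 1. All elements to the left of the pivot are <= 7, and all elements to the right are > 7.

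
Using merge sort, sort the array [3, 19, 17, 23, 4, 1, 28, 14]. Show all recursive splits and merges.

Merge sort trace:

Split: [3, 19, 17, 23, 4, 1, 28, 14] -> [3, 19, 17, 23] and [4, 1, 28, 14]
  Split: [3, 19, 17, 23] -> [3, 19] and [17, 23]
    Split: [3, 19] -> [3] and [19]
    Merge: [3] + [19] -> [3, 19]
    Split: [17, 23] -> [17] and [23]
    Merge: [17] + [23] -> [17, 23]
  Merge: [3, 19] + [17, 23] -> [3, 17, 19, 23]
  Split: [4, 1, 28, 14] -> [4, 1] and [28, 14]
    Split: [4, 1] -> [4] and [1]
    Merge: [4] + [1] -> [1, 4]
    Split: [28, 14] -> [28] and [14]
    Merge: [28] + [14] -> [14, 28]
  Merge: [1, 4] + [14, 28] -> [1, 4, 14, 28]
Merge: [3, 17, 19, 23] + [1, 4, 14, 28] -> [1, 3, 4, 14, 17, 19, 23, 28]

Final sorted array: [1, 3, 4, 14, 17, 19, 23, 28]

The merge sort proceeds by recursively splitting the array and merging sorted halves.
After all merges, the sorted array is [1, 3, 4, 14, 17, 19, 23, 28].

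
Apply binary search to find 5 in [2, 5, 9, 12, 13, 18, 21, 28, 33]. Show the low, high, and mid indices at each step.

Binary search for 5 in [2, 5, 9, 12, 13, 18, 21, 28, 33]:

lo=0, hi=8, mid=4, arr[mid]=13 -> 13 > 5, search left half
lo=0, hi=3, mid=1, arr[mid]=5 -> Found target at index 1!

Binary search finds 5 at index 1 after 2 comparisons. The search repeatedly halves the search space by comparing with the middle element.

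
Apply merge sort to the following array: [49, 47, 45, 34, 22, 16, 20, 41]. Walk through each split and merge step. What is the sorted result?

Merge sort trace:

Split: [49, 47, 45, 34, 22, 16, 20, 41] -> [49, 47, 45, 34] and [22, 16, 20, 41]
  Split: [49, 47, 45, 34] -> [49, 47] and [45, 34]
    Split: [49, 47] -> [49] and [47]
    Merge: [49] + [47] -> [47, 49]
    Split: [45, 34] -> [45] and [34]
    Merge: [45] + [34] -> [34, 45]
  Merge: [47, 49] + [34, 45] -> [34, 45, 47, 49]
  Split: [22, 16, 20, 41] -> [22, 16] and [20, 41]
    Split: [22, 16] -> [22] and [16]
    Merge: [22] + [16] -> [16, 22]
    Split: [20, 41] -> [20] and [41]
    Merge: [20] + [41] -> [20, 41]
  Merge: [16, 22] + [20, 41] -> [16, 20, 22, 41]
Merge: [34, 45, 47, 49] + [16, 20, 22, 41] -> [16, 20, 22, 34, 41, 45, 47, 49]

Final sorted array: [16, 20, 22, 34, 41, 45, 47, 49]

The merge sort proceeds by recursively splitting the array and merging sorted halves.
After all merges, the sorted array is [16, 20, 22, 34, 41, 45, 47, 49].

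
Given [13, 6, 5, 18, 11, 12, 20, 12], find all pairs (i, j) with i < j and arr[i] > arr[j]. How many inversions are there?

Finding inversions in [13, 6, 5, 18, 11, 12, 20, 12]:

(0, 1): arr[0]=13 > arr[1]=6
(0, 2): arr[0]=13 > arr[2]=5
(0, 4): arr[0]=13 > arr[4]=11
(0, 5): arr[0]=13 > arr[5]=12
(0, 7): arr[0]=13 > arr[7]=12
(1, 2): arr[1]=6 > arr[2]=5
(3, 4): arr[3]=18 > arr[4]=11
(3, 5): arr[3]=18 > arr[5]=12
(3, 7): arr[3]=18 > arr[7]=12
(6, 7): arr[6]=20 > arr[7]=12

Total inversions: 10

The array has 10 inversion(s): (0,1), (0,2), (0,4), (0,5), (0,7), (1,2), (3,4), (3,5), (3,7), (6,7). Each pair (i,j) satisfies i < j and arr[i] > arr[j].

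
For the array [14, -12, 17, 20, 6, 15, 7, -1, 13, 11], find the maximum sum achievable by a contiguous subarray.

Using Kadane's algorithm on [14, -12, 17, 20, 6, 15, 7, -1, 13, 11]:

Scanning through the array:
Position 1 (value -12): max_ending_here = 2, max_so_far = 14
Position 2 (value 17): max_ending_here = 19, max_so_far = 19
Position 3 (value 20): max_ending_here = 39, max_so_far = 39
Position 4 (value 6): max_ending_here = 45, max_so_far = 45
Position 5 (value 15): max_ending_here = 60, max_so_far = 60
Position 6 (value 7): max_ending_here = 67, max_so_far = 67
Position 7 (value -1): max_ending_here = 66, max_so_far = 67
Position 8 (value 13): max_ending_here = 79, max_so_far = 79
Position 9 (value 11): max_ending_here = 90, max_so_far = 90

Maximum subarray: [14, -12, 17, 20, 6, 15, 7, -1, 13, 11]
Maximum sum: 90

The maximum subarray is [14, -12, 17, 20, 6, 15, 7, -1, 13, 11] with sum 90. This subarray runs from index 0 to index 9.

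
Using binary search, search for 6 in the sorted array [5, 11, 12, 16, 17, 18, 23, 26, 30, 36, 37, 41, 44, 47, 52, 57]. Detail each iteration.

Binary search for 6 in [5, 11, 12, 16, 17, 18, 23, 26, 30, 36, 37, 41, 44, 47, 52, 57]:

lo=0, hi=15, mid=7, arr[mid]=26 -> 26 > 6, search left half
lo=0, hi=6, mid=3, arr[mid]=16 -> 16 > 6, search left half
lo=0, hi=2, mid=1, arr[mid]=11 -> 11 > 6, search left half
lo=0, hi=0, mid=0, arr[mid]=5 -> 5 < 6, search right half
lo=1 > hi=0, target 6 not found

Binary search determines that 6 is not in the array after 4 comparisons. The search space was exhausted without finding the target.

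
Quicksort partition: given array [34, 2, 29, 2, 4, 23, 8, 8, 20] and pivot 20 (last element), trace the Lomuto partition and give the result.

Lomuto partition with pivot = 20:

Initial array: [34, 2, 29, 2, 4, 23, 8, 8, 20]

arr[0]=34 > 20: no swap
arr[1]=2 <= 20: swap with position 0, array becomes [2, 34, 29, 2, 4, 23, 8, 8, 20]
arr[2]=29 > 20: no swap
arr[3]=2 <= 20: swap with position 1, array becomes [2, 2, 29, 34, 4, 23, 8, 8, 20]
arr[4]=4 <= 20: swap with position 2, array becomes [2, 2, 4, 34, 29, 23, 8, 8, 20]
arr[5]=23 > 20: no swap
arr[6]=8 <= 20: swap with position 3, array becomes [2, 2, 4, 8, 29, 23, 34, 8, 20]
arr[7]=8 <= 20: swap with position 4, array becomes [2, 2, 4, 8, 8, 23, 34, 29, 20]

Place pivot at position 5: [2, 2, 4, 8, 8, 20, 34, 29, 23]
Pivot position: 5

After partitioning with pivot 20, the array becomes [2, 2, 4, 8, 8, 20, 34, 29, 23]. The pivot is placed at index 5. All elements to the left of the pivot are <= 20, and all elements to the right are > 20.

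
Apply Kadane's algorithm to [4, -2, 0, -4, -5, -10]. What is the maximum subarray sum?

Using Kadane's algorithm on [4, -2, 0, -4, -5, -10]:

Scanning through the array:
Position 1 (value -2): max_ending_here = 2, max_so_far = 4
Position 2 (value 0): max_ending_here = 2, max_so_far = 4
Position 3 (value -4): max_ending_here = -2, max_so_far = 4
Position 4 (value -5): max_ending_here = -5, max_so_far = 4
Position 5 (value -10): max_ending_here = -10, max_so_far = 4

Maximum subarray: [4]
Maximum sum: 4

The maximum subarray is [4] with sum 4. This subarray runs from index 0 to index 0.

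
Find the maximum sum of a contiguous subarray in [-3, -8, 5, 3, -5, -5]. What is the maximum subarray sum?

Using Kadane's algorithm on [-3, -8, 5, 3, -5, -5]:

Scanning through the array:
Position 1 (value -8): max_ending_here = -8, max_so_far = -3
Position 2 (value 5): max_ending_here = 5, max_so_far = 5
Position 3 (value 3): max_ending_here = 8, max_so_far = 8
Position 4 (value -5): max_ending_here = 3, max_so_far = 8
Position 5 (value -5): max_ending_here = -2, max_so_far = 8

Maximum subarray: [5, 3]
Maximum sum: 8

The maximum subarray is [5, 3] with sum 8. This subarray runs from index 2 to index 3.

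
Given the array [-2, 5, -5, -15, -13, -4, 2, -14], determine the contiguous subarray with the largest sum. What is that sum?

Using Kadane's algorithm on [-2, 5, -5, -15, -13, -4, 2, -14]:

Scanning through the array:
Position 1 (value 5): max_ending_here = 5, max_so_far = 5
Position 2 (value -5): max_ending_here = 0, max_so_far = 5
Position 3 (value -15): max_ending_here = -15, max_so_far = 5
Position 4 (value -13): max_ending_here = -13, max_so_far = 5
Position 5 (value -4): max_ending_here = -4, max_so_far = 5
Position 6 (value 2): max_ending_here = 2, max_so_far = 5
Position 7 (value -14): max_ending_here = -12, max_so_far = 5

Maximum subarray: [5]
Maximum sum: 5

The maximum subarray is [5] with sum 5. This subarray runs from index 1 to index 1.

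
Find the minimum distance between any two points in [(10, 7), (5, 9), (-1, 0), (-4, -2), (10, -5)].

Computing all pairwise distances among 5 points:

d((10, 7), (5, 9)) = 5.3852
d((10, 7), (-1, 0)) = 13.0384
d((10, 7), (-4, -2)) = 16.6433
d((10, 7), (10, -5)) = 12.0
d((5, 9), (-1, 0)) = 10.8167
d((5, 9), (-4, -2)) = 14.2127
d((5, 9), (10, -5)) = 14.8661
d((-1, 0), (-4, -2)) = 3.6056 <-- minimum
d((-1, 0), (10, -5)) = 12.083
d((-4, -2), (10, -5)) = 14.3178

Closest pair: (-1, 0) and (-4, -2) with distance 3.6056

The closest pair is (-1, 0) and (-4, -2) with Euclidean distance 3.6056. For 5 points, brute-force pairwise comparison is shown above. For large n, the divide-and-conquer algorithm (sort by x, recurse on halves, check the dividing strip) achieves O(n log n).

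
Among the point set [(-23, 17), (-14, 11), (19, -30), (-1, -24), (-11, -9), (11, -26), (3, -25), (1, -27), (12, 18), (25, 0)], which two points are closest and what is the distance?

Computing all pairwise distances among 10 points:

d((-23, 17), (-14, 11)) = 10.8167
d((-23, 17), (19, -30)) = 63.0317
d((-23, 17), (-1, -24)) = 46.5296
d((-23, 17), (-11, -9)) = 28.6356
d((-23, 17), (11, -26)) = 54.8179
d((-23, 17), (3, -25)) = 49.3964
d((-23, 17), (1, -27)) = 50.1199
d((-23, 17), (12, 18)) = 35.0143
d((-23, 17), (25, 0)) = 50.9215
d((-14, 11), (19, -30)) = 52.6308
d((-14, 11), (-1, -24)) = 37.3363
d((-14, 11), (-11, -9)) = 20.2237
d((-14, 11), (11, -26)) = 44.6542
d((-14, 11), (3, -25)) = 39.8121
d((-14, 11), (1, -27)) = 40.8534
d((-14, 11), (12, 18)) = 26.9258
d((-14, 11), (25, 0)) = 40.5216
d((19, -30), (-1, -24)) = 20.8806
d((19, -30), (-11, -9)) = 36.6197
d((19, -30), (11, -26)) = 8.9443
d((19, -30), (3, -25)) = 16.7631
d((19, -30), (1, -27)) = 18.2483
d((19, -30), (12, 18)) = 48.5077
d((19, -30), (25, 0)) = 30.5941
d((-1, -24), (-11, -9)) = 18.0278
d((-1, -24), (11, -26)) = 12.1655
d((-1, -24), (3, -25)) = 4.1231
d((-1, -24), (1, -27)) = 3.6056
d((-1, -24), (12, 18)) = 43.9659
d((-1, -24), (25, 0)) = 35.3836
d((-11, -9), (11, -26)) = 27.8029
d((-11, -9), (3, -25)) = 21.2603
d((-11, -9), (1, -27)) = 21.6333
d((-11, -9), (12, 18)) = 35.4683
d((-11, -9), (25, 0)) = 37.108
d((11, -26), (3, -25)) = 8.0623
d((11, -26), (1, -27)) = 10.0499
d((11, -26), (12, 18)) = 44.0114
d((11, -26), (25, 0)) = 29.5296
d((3, -25), (1, -27)) = 2.8284 <-- minimum
d((3, -25), (12, 18)) = 43.9318
d((3, -25), (25, 0)) = 33.3017
d((1, -27), (12, 18)) = 46.3249
d((1, -27), (25, 0)) = 36.1248
d((12, 18), (25, 0)) = 22.2036

Closest pair: (3, -25) and (1, -27) with distance 2.8284

The closest pair is (3, -25) and (1, -27) with Euclidean distance 2.8284. For 10 points, brute-force pairwise comparison is shown above. For large n, the divide-and-conquer algorithm (sort by x, recurse on halves, check the dividing strip) achieves O(n log n).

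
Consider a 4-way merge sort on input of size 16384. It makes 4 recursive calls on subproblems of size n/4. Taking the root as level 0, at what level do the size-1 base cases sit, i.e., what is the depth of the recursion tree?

For divide and conquer with division factor 4:

Problem sizes at each level:
Level 0: 16384
Level 1: 4096
Level 2: 1024
Level 3: 256
Level 4: 64
Level 5: 16
Level 6: 4
Level 7: 1

The root is level 0 and the size-1 base case is level 7 (the tree spans levels 0 through 7, i.e. 8 levels counting the root), so the depth is the number of divisions: log_4(16384) = 7

The recursion tree depth is log_4(16384) = 7. At each level, the problem size is divided by 4, so it takes 7 divisions to reduce to a base case of size 1. The algorithm makes 4 recursive calls at each level.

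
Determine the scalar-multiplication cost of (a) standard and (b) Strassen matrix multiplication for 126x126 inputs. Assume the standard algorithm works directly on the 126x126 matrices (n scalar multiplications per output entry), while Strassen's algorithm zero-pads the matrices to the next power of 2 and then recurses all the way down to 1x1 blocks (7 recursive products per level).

Matrix multiplication for 126x126 matrices:

Strassen's algorithm requires power-of-2 dimensions. Pad 126x126 to 128x128 (next power of 2).

Standard algorithm: 126^3 = 2000376 multiplications
Strassen's algorithm: 7^(log2(128)) = 7^7 = 823543 multiplications
Savings: 2000376 - 823543 = 1176833 multiplications

Standard: 2000376 multiplications (126^3). Strassen: 823543 multiplications (7^7, after padding to 128x128). Strassen reduces 8 recursive multiplications to 7 at each level.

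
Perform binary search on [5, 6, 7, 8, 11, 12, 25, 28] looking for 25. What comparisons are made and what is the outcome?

Binary search for 25 in [5, 6, 7, 8, 11, 12, 25, 28]:

lo=0, hi=7, mid=3, arr[mid]=8 -> 8 < 25, search right half
lo=4, hi=7, mid=5, arr[mid]=12 -> 12 < 25, search right half
lo=6, hi=7, mid=6, arr[mid]=25 -> Found target at index 6!

Binary search finds 25 at index 6 after 3 comparisons. The search repeatedly halves the search space by comparing with the middle element.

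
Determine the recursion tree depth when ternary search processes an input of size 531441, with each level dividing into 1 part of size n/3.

For divide and conquer with division factor 3:

Problem sizes at each level:
Level 0: 531441
Level 1: 177147
Level 2: 59049
Level 3: 19683
Level 4: 6561
Level 5: 2187
Level 6: 729
Level 7: 243
Level 8: 81
Level 9: 27
Level 10: 9
Level 11: 3
Level 12: 1

The root is level 0 and the size-1 base case is level 12 (the tree spans levels 0 through 12, i.e. 13 levels counting the root), so the depth is the number of divisions: log_3(531441) = 12

The recursion tree depth is log_3(531441) = 12. At each level, the problem size is divided by 3, so it takes 12 divisions to reduce to a base case of size 1. The algorithm makes 1 recursive call at each level.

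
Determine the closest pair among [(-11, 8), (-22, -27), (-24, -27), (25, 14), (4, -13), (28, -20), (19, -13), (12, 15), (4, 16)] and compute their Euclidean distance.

Computing all pairwise distances among 9 points:

d((-11, 8), (-22, -27)) = 36.6879
d((-11, 8), (-24, -27)) = 37.3363
d((-11, 8), (25, 14)) = 36.4966
d((-11, 8), (4, -13)) = 25.807
d((-11, 8), (28, -20)) = 48.0104
d((-11, 8), (19, -13)) = 36.6197
d((-11, 8), (12, 15)) = 24.0416
d((-11, 8), (4, 16)) = 17.0
d((-22, -27), (-24, -27)) = 2.0 <-- minimum
d((-22, -27), (25, 14)) = 62.3699
d((-22, -27), (4, -13)) = 29.5296
d((-22, -27), (28, -20)) = 50.4876
d((-22, -27), (19, -13)) = 43.3244
d((-22, -27), (12, 15)) = 54.037
d((-22, -27), (4, 16)) = 50.2494
d((-24, -27), (25, 14)) = 63.8905
d((-24, -27), (4, -13)) = 31.305
d((-24, -27), (28, -20)) = 52.469
d((-24, -27), (19, -13)) = 45.2217
d((-24, -27), (12, 15)) = 55.3173
d((-24, -27), (4, 16)) = 51.3128
d((25, 14), (4, -13)) = 34.2053
d((25, 14), (28, -20)) = 34.1321
d((25, 14), (19, -13)) = 27.6586
d((25, 14), (12, 15)) = 13.0384
d((25, 14), (4, 16)) = 21.095
d((4, -13), (28, -20)) = 25.0
d((4, -13), (19, -13)) = 15.0
d((4, -13), (12, 15)) = 29.1204
d((4, -13), (4, 16)) = 29.0
d((28, -20), (19, -13)) = 11.4018
d((28, -20), (12, 15)) = 38.4838
d((28, -20), (4, 16)) = 43.2666
d((19, -13), (12, 15)) = 28.8617
d((19, -13), (4, 16)) = 32.6497
d((12, 15), (4, 16)) = 8.0623

Closest pair: (-22, -27) and (-24, -27) with distance 2.0

The closest pair is (-22, -27) and (-24, -27) with Euclidean distance 2.0. For 9 points, brute-force pairwise comparison is shown above. For large n, the divide-and-conquer algorithm (sort by x, recurse on halves, check the dividing strip) achieves O(n log n).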